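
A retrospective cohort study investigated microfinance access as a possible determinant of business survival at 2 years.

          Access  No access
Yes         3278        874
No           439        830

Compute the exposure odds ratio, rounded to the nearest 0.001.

Reading the table with exposure as columns: a = 3278 (Access, case), b = 439 (Access, non-case), c = 874 (No access, case), d = 830.
OR = (a·d)/(b·c) = (3278 × 830) / (439 × 874) = 2720740 / 383686 = 7.09106
The odds of business survival at 2 years are about 7.09 times as high in the access group.

7.091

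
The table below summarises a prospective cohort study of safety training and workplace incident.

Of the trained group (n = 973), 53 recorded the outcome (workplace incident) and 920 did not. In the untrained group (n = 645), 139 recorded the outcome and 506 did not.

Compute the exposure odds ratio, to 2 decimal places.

0.21

From the description: a = 53, b = 920, c = 139, d = 506.
OR = (a·d)/(b·c) = (53 × 506) / (920 × 139) = 26818 / 127880 = 0.20971
Exposure is associated with lower odds of workplace incident (OR = 0.21 < 1).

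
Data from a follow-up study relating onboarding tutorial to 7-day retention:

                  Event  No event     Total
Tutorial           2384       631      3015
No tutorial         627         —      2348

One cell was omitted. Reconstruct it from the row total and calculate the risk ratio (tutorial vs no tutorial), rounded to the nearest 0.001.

The missing cell is in the unexposed row: 2348 − 627 = 1721.
So a = 2384, b = 631, c = 627, d = 1721.
RR = [a/(a+b)] / [c/(c+d)] = (2384/3015) / (627/2348) = 0.79071/0.26704 = 2.96108

2.961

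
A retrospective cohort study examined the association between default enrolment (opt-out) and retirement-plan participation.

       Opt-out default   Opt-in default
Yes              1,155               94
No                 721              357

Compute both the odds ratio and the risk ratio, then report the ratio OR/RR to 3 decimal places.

Reading the table with exposure as columns: a = 1155 (Opt-out default, case), b = 721 (Opt-out default, non-case), c = 94 (Opt-in default, case), d = 357.
OR = (1155·357)/(721·94) = 412335/67774 = 6.08397
Risk in exposed = 1155/1876 = 0.61567; risk in unexposed = 94/451 = 0.20843; RR = 2.95391
OR/RR = 6.08397 / 2.95391 = 2.05963
The outcome is not rare, so the OR lies further from 1 than the RR.

2.060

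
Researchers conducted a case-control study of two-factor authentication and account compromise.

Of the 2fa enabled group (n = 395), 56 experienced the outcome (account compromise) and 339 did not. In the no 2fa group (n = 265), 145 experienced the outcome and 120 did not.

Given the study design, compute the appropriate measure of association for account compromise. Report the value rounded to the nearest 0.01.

0.14

From the description: a = 56, b = 339, c = 145, d = 120.
This is a case-control study: participants were sampled on outcome status, so risks in the source population cannot be estimated directly — relative risk is not valid here. The odds ratio is the appropriate measure.
OR = (a·d)/(b·c) = (56 × 120) / (339 × 145) = 6720 / 49155 = 0.13671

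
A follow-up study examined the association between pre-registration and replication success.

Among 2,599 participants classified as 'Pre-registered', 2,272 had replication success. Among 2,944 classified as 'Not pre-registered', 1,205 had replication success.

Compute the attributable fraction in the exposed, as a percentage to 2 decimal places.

53.18

From the description: a = 2272, b = 327, c = 1205, d = 1739.
Risk in exposed = 2272/2599 = 0.87418; risk in unexposed = 1205/2944 = 0.40931.
RR = 0.87418/0.40931 = 2.13576
AR% = (RR − 1)/RR × 100 = (2.13576 − 1)/2.13576 × 100 = 53.1783%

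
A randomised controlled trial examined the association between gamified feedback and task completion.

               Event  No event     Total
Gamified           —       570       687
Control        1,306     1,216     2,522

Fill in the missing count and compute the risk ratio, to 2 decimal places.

0.33

The missing cell is in the exposed row: 687 − 570 = 117.
So a = 117, b = 570, c = 1306, d = 1216.
RR = [a/(a+b)] / [c/(c+d)] = (117/687) / (1306/2522) = 0.17031/0.51784 = 0.32888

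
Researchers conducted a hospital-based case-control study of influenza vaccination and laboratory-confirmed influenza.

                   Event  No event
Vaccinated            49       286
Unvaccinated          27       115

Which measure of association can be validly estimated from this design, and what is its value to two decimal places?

Cells: a = 49, b = 286, c = 27, d = 115.
This is a hospital-based case-control study: participants were sampled on outcome status, so risks in the source population cannot be estimated directly — relative risk is not valid here. The odds ratio is the appropriate measure.
OR = (a·d)/(b·c) = (49 × 115) / (286 × 27) = 5635 / 7722 = 0.72973

0.73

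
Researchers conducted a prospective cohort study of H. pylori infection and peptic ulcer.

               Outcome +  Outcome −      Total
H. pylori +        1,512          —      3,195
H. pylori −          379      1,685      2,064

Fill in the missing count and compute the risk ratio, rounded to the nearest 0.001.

The missing cell is in the exposed row: 3195 − 1512 = 1683.
So a = 1512, b = 1683, c = 379, d = 1685.
RR = [a/(a+b)] / [c/(c+d)] = (1512/3195) / (379/2064) = 0.47324/0.18362 = 2.57722

2.577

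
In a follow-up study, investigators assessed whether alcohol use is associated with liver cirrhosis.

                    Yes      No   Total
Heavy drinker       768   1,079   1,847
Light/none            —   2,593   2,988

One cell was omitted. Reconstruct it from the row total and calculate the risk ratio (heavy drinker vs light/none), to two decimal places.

The missing cell is in the unexposed row: 2988 − 2593 = 395.
So a = 768, b = 1079, c = 395, d = 2593.
RR = [a/(a+b)] / [c/(c+d)] = (768/1847) / (395/2988) = 0.41581/0.13220 = 3.14541

3.15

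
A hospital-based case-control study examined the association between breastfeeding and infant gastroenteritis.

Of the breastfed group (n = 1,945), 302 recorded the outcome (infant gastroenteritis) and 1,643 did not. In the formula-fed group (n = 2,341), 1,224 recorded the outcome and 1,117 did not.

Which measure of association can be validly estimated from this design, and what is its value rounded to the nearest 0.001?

From the description: a = 302, b = 1643, c = 1224, d = 1117.
This is a hospital-based case-control study: participants were sampled on outcome status, so risks in the source population cannot be estimated directly — relative risk is not valid here. The odds ratio is the appropriate measure.
OR = (a·d)/(b·c) = (302 × 1117) / (1643 × 1224) = 337334 / 2011032 = 0.16774

0.168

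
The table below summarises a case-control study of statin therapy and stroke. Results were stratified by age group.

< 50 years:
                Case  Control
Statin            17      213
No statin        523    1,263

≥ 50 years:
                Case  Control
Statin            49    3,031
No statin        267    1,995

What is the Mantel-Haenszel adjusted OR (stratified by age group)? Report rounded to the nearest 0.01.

OR_MH = Σ(aᵢdᵢ/nᵢ) / Σ(bᵢcᵢ/nᵢ), where nᵢ is the stratum total.
Stratum 1 (< 50 years): n = 2016; a·d/n = 17·1263/2016 = 10.6503; b·c/n = 213·523/2016 = 55.2574
Stratum 2 (≥ 50 years): n = 5342; a·d/n = 49·1995/5342 = 18.2993; b·c/n = 3031·267/5342 = 151.4933
OR_MH = (10.6503 + 18.2993) / (55.2574 + 151.4933) = 28.9496 / 206.7507 = 0.14002

0.14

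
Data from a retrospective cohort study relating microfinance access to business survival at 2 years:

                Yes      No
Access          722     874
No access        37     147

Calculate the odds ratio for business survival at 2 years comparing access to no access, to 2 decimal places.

3.28

Cells: a = 722, b = 874, c = 37, d = 147.
OR = (a·d)/(b·c) = (722 × 147) / (874 × 37) = 106134 / 32338 = 3.28202
The odds of business survival at 2 years are about 3.28 times as high in the access group.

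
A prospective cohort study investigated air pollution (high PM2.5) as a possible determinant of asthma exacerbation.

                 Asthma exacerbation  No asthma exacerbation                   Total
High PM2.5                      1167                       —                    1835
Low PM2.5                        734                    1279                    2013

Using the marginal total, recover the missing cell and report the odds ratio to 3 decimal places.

The missing cell is in the exposed row: 1835 − 1167 = 668.
So a = 1167, b = 668, c = 734, d = 1279.
OR = (a·d)/(b·c) = (1167 × 1279) / (668 × 734) = 1492593 / 490312 = 3.04417

3.044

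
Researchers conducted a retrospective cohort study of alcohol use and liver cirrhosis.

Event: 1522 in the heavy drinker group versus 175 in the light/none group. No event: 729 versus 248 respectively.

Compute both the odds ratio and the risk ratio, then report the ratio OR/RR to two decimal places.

1.81

From the description: a = 1522, b = 729, c = 175, d = 248.
OR = (1522·248)/(729·175) = 377456/127575 = 2.95870
Risk in exposed = 1522/2251 = 0.67614; risk in unexposed = 175/423 = 0.41371; RR = 1.63434
OR/RR = 2.95870 / 1.63434 = 1.81034
The outcome is not rare, so the OR lies further from 1 than the RR.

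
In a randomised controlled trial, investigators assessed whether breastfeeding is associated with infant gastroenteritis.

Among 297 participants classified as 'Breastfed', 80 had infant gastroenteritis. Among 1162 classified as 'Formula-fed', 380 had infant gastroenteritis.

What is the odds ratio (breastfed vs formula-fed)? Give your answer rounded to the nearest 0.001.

From the description: a = 80, b = 217, c = 380, d = 782.
OR = (a·d)/(b·c) = (80 × 782) / (217 × 380) = 62560 / 82460 = 0.75867
Exposure is associated with lower odds of infant gastroenteritis (OR = 0.76 < 1).

0.759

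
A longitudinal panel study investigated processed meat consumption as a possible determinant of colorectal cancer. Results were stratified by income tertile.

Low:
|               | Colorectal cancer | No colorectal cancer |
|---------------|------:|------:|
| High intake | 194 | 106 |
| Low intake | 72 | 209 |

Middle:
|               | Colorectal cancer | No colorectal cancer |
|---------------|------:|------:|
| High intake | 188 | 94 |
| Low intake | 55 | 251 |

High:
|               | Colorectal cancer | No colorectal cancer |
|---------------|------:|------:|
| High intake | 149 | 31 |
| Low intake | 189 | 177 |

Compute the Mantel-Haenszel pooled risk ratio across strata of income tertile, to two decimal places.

2.32

RR_MH = Σ(aᵢ·n₀ᵢ/nᵢ) / Σ(cᵢ·n₁ᵢ/nᵢ), with n₁ᵢ = aᵢ+bᵢ (exposed), n₀ᵢ = cᵢ+dᵢ (unexposed), nᵢ = n₁ᵢ+n₀ᵢ.
Stratum 1 (Low): n₁ = 300, n₀ = 281, n = 581; a·n₀/n = 194·281/581 = 93.8279; c·n₁/n = 72·300/581 = 37.1773
Stratum 2 (Middle): n₁ = 282, n₀ = 306, n = 588; a·n₀/n = 188·306/588 = 97.8367; c·n₁/n = 55·282/588 = 26.3776
Stratum 3 (High): n₁ = 180, n₀ = 366, n = 546; a·n₀/n = 149·366/546 = 99.8791; c·n₁/n = 189·180/546 = 62.3077
RR_MH = (93.8279 + 97.8367 + 99.8791) / (37.1773 + 26.3776 + 62.3077) = 291.5437 / 125.8625 = 2.31637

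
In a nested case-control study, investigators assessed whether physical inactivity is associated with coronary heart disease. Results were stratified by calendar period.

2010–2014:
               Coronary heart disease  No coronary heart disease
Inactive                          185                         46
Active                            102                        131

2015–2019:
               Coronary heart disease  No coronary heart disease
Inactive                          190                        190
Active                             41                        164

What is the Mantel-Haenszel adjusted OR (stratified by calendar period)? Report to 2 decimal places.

4.50

OR_MH = Σ(aᵢdᵢ/nᵢ) / Σ(bᵢcᵢ/nᵢ), where nᵢ is the stratum total.
Stratum 1 (2010–2014): n = 464; a·d/n = 185·131/464 = 52.2306; b·c/n = 46·102/464 = 10.1121
Stratum 2 (2015–2019): n = 585; a·d/n = 190·164/585 = 53.2650; b·c/n = 190·41/585 = 13.3162
OR_MH = (52.2306 + 53.2650) / (10.1121 + 13.3162) = 105.4956 / 23.4283 = 4.50291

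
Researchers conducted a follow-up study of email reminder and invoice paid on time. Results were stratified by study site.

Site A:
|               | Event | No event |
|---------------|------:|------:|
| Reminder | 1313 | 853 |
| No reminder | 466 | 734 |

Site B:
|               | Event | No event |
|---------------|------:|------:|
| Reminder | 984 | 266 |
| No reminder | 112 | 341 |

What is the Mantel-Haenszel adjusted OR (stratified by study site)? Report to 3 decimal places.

OR_MH = Σ(aᵢdᵢ/nᵢ) / Σ(bᵢcᵢ/nᵢ), where nᵢ is the stratum total.
Stratum 1 (Site A): n = 3366; a·d/n = 1313·734/3366 = 286.3167; b·c/n = 853·466/3366 = 118.0921
Stratum 2 (Site B): n = 1703; a·d/n = 984·341/1703 = 197.0311; b·c/n = 266·112/1703 = 17.4938
OR_MH = (286.3167 + 197.0311) / (118.0921 + 17.4938) = 483.3478 / 135.5859 = 3.56488

3.565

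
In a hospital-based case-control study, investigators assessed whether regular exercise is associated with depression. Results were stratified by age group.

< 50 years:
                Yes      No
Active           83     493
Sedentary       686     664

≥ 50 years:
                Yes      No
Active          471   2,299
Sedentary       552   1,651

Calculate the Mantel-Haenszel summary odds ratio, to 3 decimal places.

0.429

OR_MH = Σ(aᵢdᵢ/nᵢ) / Σ(bᵢcᵢ/nᵢ), where nᵢ is the stratum total.
Stratum 1 (< 50 years): n = 1926; a·d/n = 83·664/1926 = 28.6147; b·c/n = 493·686/1926 = 175.5961
Stratum 2 (≥ 50 years): n = 4973; a·d/n = 471·1651/4973 = 156.3686; b·c/n = 2299·552/4973 = 255.1876
OR_MH = (28.6147 + 156.3686) / (175.5961 + 255.1876) = 184.9833 / 430.7837 = 0.42941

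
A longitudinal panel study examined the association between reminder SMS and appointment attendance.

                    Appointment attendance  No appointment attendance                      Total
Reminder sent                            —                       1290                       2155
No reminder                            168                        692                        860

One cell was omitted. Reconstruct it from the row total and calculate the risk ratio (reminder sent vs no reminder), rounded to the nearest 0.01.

2.05

The missing cell is in the exposed row: 2155 − 1290 = 865.
So a = 865, b = 1290, c = 168, d = 692.
RR = [a/(a+b)] / [c/(c+d)] = (865/2155) / (168/860) = 0.40139/0.19535 = 2.05475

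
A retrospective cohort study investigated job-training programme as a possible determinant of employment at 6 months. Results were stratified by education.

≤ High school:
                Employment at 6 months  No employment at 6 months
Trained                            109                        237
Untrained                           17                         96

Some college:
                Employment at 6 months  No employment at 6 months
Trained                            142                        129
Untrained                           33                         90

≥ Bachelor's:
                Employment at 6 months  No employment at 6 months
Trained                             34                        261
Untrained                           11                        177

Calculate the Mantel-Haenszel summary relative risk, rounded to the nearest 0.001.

RR_MH = Σ(aᵢ·n₀ᵢ/nᵢ) / Σ(cᵢ·n₁ᵢ/nᵢ), with n₁ᵢ = aᵢ+bᵢ (exposed), n₀ᵢ = cᵢ+dᵢ (unexposed), nᵢ = n₁ᵢ+n₀ᵢ.
Stratum 1 (≤ High school): n₁ = 346, n₀ = 113, n = 459; a·n₀/n = 109·113/459 = 26.8344; c·n₁/n = 17·346/459 = 12.8148
Stratum 2 (Some college): n₁ = 271, n₀ = 123, n = 394; a·n₀/n = 142·123/394 = 44.3299; c·n₁/n = 33·271/394 = 22.6980
Stratum 3 (≥ Bachelor's): n₁ = 295, n₀ = 188, n = 483; a·n₀/n = 34·188/483 = 13.2340; c·n₁/n = 11·295/483 = 6.7184
RR_MH = (26.8344 + 44.3299 + 13.2340) / (12.8148 + 22.6980 + 6.7184) = 84.3983 / 42.2312 = 1.99848

1.998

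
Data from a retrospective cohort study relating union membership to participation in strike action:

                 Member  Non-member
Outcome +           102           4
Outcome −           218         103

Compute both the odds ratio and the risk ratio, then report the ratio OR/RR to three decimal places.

1.413

Reading the table with exposure as columns: a = 102 (Member, case), b = 218 (Member, non-case), c = 4 (Non-member, case), d = 103.
OR = (102·103)/(218·4) = 10506/872 = 12.04817
Risk in exposed = 102/320 = 0.31875; risk in unexposed = 4/107 = 0.03738; RR = 8.52656
OR/RR = 12.04817 / 8.52656 = 1.41302
The outcome is not rare, so the OR lies further from 1 than the RR.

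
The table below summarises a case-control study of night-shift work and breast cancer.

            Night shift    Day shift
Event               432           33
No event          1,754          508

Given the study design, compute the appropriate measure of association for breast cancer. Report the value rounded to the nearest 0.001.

3.791

Reading the table with exposure as columns: a = 432 (Night shift, case), b = 1754 (Night shift, non-case), c = 33 (Day shift, case), d = 508.
This is a case-control study: participants were sampled on outcome status, so risks in the source population cannot be estimated directly — relative risk is not valid here. The odds ratio is the appropriate measure.
OR = (a·d)/(b·c) = (432 × 508) / (1754 × 33) = 219456 / 57882 = 3.79144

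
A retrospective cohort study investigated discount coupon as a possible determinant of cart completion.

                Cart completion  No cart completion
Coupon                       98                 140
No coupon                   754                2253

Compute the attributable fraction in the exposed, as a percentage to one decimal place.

39.1

Cells: a = 98, b = 140, c = 754, d = 2253.
Risk in exposed = 98/238 = 0.41176; risk in unexposed = 754/3007 = 0.25075.
RR = 0.41176/0.25075 = 1.64214
AR% = (RR − 1)/RR × 100 = (1.64214 − 1)/1.64214 × 100 = 39.1040%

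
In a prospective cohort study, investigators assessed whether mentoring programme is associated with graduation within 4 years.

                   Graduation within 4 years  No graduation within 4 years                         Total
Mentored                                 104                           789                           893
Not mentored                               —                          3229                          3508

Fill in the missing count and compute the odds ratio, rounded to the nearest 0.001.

The missing cell is in the unexposed row: 3508 − 3229 = 279.
So a = 104, b = 789, c = 279, d = 3229.
OR = (a·d)/(b·c) = (104 × 3229) / (789 × 279) = 335816 / 220131 = 1.52553

1.526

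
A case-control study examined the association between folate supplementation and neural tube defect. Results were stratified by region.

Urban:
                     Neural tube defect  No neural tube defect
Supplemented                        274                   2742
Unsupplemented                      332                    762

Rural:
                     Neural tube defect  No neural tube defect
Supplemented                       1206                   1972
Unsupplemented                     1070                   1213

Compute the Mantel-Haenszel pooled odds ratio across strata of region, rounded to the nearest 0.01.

OR_MH = Σ(aᵢdᵢ/nᵢ) / Σ(bᵢcᵢ/nᵢ), where nᵢ is the stratum total.
Stratum 1 (Urban): n = 4110; a·d/n = 274·762/4110 = 50.8000; b·c/n = 2742·332/4110 = 221.4949
Stratum 2 (Rural): n = 5461; a·d/n = 1206·1213/5461 = 267.8773; b·c/n = 1972·1070/5461 = 386.3834
OR_MH = (50.8000 + 267.8773) / (221.4949 + 386.3834) = 318.6773 / 607.8783 = 0.52425

0.52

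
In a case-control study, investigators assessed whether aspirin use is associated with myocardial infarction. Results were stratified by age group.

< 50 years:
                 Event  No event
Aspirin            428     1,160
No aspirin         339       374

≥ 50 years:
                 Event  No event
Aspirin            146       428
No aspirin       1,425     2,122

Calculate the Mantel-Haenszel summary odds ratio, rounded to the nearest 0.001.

0.454

OR_MH = Σ(aᵢdᵢ/nᵢ) / Σ(bᵢcᵢ/nᵢ), where nᵢ is the stratum total.
Stratum 1 (< 50 years): n = 2301; a·d/n = 428·374/2301 = 69.5663; b·c/n = 1160·339/2301 = 170.8996
Stratum 2 (≥ 50 years): n = 4121; a·d/n = 146·2122/4121 = 75.1788; b·c/n = 428·1425/4121 = 147.9981
OR_MH = (69.5663 + 75.1788) / (170.8996 + 147.9981) = 144.7451 / 318.8977 = 0.45389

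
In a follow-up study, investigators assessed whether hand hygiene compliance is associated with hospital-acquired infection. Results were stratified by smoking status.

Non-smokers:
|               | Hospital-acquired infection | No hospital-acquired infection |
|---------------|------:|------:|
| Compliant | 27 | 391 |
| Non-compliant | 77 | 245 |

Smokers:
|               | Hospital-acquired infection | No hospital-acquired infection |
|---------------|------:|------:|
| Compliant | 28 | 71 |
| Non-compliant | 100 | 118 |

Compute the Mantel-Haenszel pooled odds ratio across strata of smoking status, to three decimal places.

OR_MH = Σ(aᵢdᵢ/nᵢ) / Σ(bᵢcᵢ/nᵢ), where nᵢ is the stratum total.
Stratum 1 (Non-smokers): n = 740; a·d/n = 27·245/740 = 8.9392; b·c/n = 391·77/740 = 40.6851
Stratum 2 (Smokers): n = 317; a·d/n = 28·118/317 = 10.4227; b·c/n = 71·100/317 = 22.3975
OR_MH = (8.9392 + 10.4227) / (40.6851 + 22.3975) = 19.3619 / 63.0826 = 0.30693

0.307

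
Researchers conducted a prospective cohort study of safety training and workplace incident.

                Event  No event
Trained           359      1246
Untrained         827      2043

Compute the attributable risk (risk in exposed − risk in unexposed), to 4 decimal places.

Cells: a = 359, b = 1246, c = 827, d = 2043.
Risk in exposed = 359/1605 = 0.223676; risk in unexposed = 827/2870 = 0.288153.
Risk difference = 0.223676 − 0.288153 = -0.064477

-0.0645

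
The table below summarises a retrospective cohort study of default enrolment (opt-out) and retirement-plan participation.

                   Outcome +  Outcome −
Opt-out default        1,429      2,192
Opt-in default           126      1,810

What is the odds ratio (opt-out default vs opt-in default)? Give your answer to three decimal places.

Cells: a = 1429, b = 2192, c = 126, d = 1810.
OR = (a·d)/(b·c) = (1429 × 1810) / (2192 × 126) = 2586490 / 276192 = 9.36483
The odds of retirement-plan participation are about 9.36 times as high in the opt-out default group.

9.365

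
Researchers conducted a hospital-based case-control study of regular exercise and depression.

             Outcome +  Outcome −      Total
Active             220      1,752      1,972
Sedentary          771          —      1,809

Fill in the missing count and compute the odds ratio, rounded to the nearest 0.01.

0.17

The missing cell is in the unexposed row: 1809 − 771 = 1038.
So a = 220, b = 1752, c = 771, d = 1038.
OR = (a·d)/(b·c) = (220 × 1038) / (1752 × 771) = 228360 / 1350792 = 0.16906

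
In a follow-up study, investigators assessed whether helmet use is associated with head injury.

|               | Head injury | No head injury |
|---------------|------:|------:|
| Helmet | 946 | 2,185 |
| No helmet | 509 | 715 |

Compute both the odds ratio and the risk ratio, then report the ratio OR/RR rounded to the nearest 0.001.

Cells: a = 946, b = 2185, c = 509, d = 715.
OR = (946·715)/(2185·509) = 676390/1112165 = 0.60817
Risk in exposed = 946/3131 = 0.30214; risk in unexposed = 509/1224 = 0.41585; RR = 0.72656
OR/RR = 0.60817 / 0.72656 = 0.83706
The outcome is not rare, so the OR lies further from 1 than the RR.

0.837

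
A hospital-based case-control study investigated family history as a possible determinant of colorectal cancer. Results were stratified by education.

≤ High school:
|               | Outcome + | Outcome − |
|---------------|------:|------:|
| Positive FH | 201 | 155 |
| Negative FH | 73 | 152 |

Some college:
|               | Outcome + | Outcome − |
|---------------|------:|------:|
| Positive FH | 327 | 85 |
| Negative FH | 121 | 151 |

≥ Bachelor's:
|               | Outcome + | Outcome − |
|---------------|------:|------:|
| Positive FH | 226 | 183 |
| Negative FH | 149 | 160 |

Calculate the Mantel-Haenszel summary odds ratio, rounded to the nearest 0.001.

OR_MH = Σ(aᵢdᵢ/nᵢ) / Σ(bᵢcᵢ/nᵢ), where nᵢ is the stratum total.
Stratum 1 (≤ High school): n = 581; a·d/n = 201·152/581 = 52.5852; b·c/n = 155·73/581 = 19.4750
Stratum 2 (Some college): n = 684; a·d/n = 327·151/684 = 72.1886; b·c/n = 85·121/684 = 15.0365
Stratum 3 (≥ Bachelor's): n = 718; a·d/n = 226·160/718 = 50.3621; b·c/n = 183·149/718 = 37.9763
OR_MH = (52.5852 + 72.1886 + 50.3621) / (19.4750 + 15.0365 + 37.9763) = 175.1359 / 72.4879 = 2.41607

2.416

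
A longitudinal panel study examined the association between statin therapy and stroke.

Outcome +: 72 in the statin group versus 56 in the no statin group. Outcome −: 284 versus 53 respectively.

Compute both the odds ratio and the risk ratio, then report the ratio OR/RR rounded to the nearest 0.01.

From the description: a = 72, b = 284, c = 56, d = 53.
OR = (72·53)/(284·56) = 3816/15904 = 0.23994
Risk in exposed = 72/356 = 0.20225; risk in unexposed = 56/109 = 0.51376; RR = 0.39366
OR/RR = 0.23994 / 0.39366 = 0.60951
The outcome is not rare, so the OR lies further from 1 than the RR.

0.61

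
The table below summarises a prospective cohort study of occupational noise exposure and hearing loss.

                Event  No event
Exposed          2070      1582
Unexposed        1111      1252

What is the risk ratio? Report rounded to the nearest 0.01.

1.21

Cells: a = 2070, b = 1582, c = 1111, d = 1252.
Risk in exposed = 2070/3652 = 0.56681; risk in unexposed = 1111/2363 = 0.47017.
RR = 0.56681 / 0.47017 = 1.20556
The risk among the exposed is 1.21 times that among the unexposed.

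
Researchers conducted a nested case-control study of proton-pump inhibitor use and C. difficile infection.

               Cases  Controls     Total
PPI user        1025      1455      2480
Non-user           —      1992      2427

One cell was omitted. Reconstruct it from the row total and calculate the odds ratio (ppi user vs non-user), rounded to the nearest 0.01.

The missing cell is in the unexposed row: 2427 − 1992 = 435.
So a = 1025, b = 1455, c = 435, d = 1992.
OR = (a·d)/(b·c) = (1025 × 1992) / (1455 × 435) = 2041800 / 632925 = 3.22597

3.23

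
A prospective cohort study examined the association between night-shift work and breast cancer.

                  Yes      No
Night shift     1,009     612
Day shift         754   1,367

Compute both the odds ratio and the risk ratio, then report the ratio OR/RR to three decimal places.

Cells: a = 1009, b = 612, c = 754, d = 1367.
OR = (1009·1367)/(612·754) = 1379303/461448 = 2.98908
Risk in exposed = 1009/1621 = 0.62246; risk in unexposed = 754/2121 = 0.35549; RR = 1.75097
OR/RR = 2.98908 / 1.75097 = 1.70710
The outcome is not rare, so the OR lies further from 1 than the RR.

1.707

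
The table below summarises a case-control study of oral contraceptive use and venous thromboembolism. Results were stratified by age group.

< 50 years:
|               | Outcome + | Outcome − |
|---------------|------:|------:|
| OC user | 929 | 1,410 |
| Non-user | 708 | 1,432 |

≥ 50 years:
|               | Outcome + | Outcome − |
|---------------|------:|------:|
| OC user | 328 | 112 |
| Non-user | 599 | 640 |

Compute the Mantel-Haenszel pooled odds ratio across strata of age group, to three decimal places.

1.606

OR_MH = Σ(aᵢdᵢ/nᵢ) / Σ(bᵢcᵢ/nᵢ), where nᵢ is the stratum total.
Stratum 1 (< 50 years): n = 4479; a·d/n = 929·1432/4479 = 297.0145; b·c/n = 1410·708/4479 = 222.8801
Stratum 2 (≥ 50 years): n = 1679; a·d/n = 328·640/1679 = 125.0268; b·c/n = 112·599/1679 = 39.9571
OR_MH = (297.0145 + 125.0268) / (222.8801 + 39.9571) = 422.0413 / 262.8372 = 1.60571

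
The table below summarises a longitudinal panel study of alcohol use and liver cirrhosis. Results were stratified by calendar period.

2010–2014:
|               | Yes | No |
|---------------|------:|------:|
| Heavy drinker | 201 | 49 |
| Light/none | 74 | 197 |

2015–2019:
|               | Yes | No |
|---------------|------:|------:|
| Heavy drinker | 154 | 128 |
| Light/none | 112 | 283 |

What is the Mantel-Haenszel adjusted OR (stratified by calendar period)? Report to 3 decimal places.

4.989

OR_MH = Σ(aᵢdᵢ/nᵢ) / Σ(bᵢcᵢ/nᵢ), where nᵢ is the stratum total.
Stratum 1 (2010–2014): n = 521; a·d/n = 201·197/521 = 76.0019; b·c/n = 49·74/521 = 6.9597
Stratum 2 (2015–2019): n = 677; a·d/n = 154·283/677 = 64.3752; b·c/n = 128·112/677 = 21.1758
OR_MH = (76.0019 + 64.3752) / (6.9597 + 21.1758) = 140.3771 / 28.1355 = 4.98933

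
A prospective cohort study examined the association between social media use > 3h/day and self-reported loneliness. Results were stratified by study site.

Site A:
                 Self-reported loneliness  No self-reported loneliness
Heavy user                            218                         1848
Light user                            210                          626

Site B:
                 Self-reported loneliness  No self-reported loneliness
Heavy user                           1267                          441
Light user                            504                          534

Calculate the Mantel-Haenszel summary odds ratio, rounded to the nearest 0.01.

OR_MH = Σ(aᵢdᵢ/nᵢ) / Σ(bᵢcᵢ/nᵢ), where nᵢ is the stratum total.
Stratum 1 (Site A): n = 2902; a·d/n = 218·626/2902 = 47.0255; b·c/n = 1848·210/2902 = 133.7285
Stratum 2 (Site B): n = 2746; a·d/n = 1267·534/2746 = 246.3867; b·c/n = 441·504/2746 = 80.9410
OR_MH = (47.0255 + 246.3867) / (133.7285 + 80.9410) = 293.4122 / 214.6695 = 1.36681

1.37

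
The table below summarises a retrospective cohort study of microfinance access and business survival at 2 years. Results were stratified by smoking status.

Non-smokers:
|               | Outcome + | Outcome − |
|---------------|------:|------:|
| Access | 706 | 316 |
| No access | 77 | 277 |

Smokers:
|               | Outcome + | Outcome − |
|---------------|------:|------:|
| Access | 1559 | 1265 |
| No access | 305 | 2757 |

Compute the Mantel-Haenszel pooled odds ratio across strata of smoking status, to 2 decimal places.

10.48

OR_MH = Σ(aᵢdᵢ/nᵢ) / Σ(bᵢcᵢ/nᵢ), where nᵢ is the stratum total.
Stratum 1 (Non-smokers): n = 1376; a·d/n = 706·277/1376 = 142.1235; b·c/n = 316·77/1376 = 17.6831
Stratum 2 (Smokers): n = 5886; a·d/n = 1559·2757/5886 = 730.2350; b·c/n = 1265·305/5886 = 65.5496
OR_MH = (142.1235 + 730.2350) / (17.6831 + 65.5496) = 872.3585 / 83.2327 = 10.48095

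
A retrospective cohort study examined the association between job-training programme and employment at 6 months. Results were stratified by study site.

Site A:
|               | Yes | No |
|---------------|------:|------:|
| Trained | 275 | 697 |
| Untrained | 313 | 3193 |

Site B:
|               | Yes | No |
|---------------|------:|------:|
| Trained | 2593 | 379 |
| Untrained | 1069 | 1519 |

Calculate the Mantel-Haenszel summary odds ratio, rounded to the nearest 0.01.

7.44

OR_MH = Σ(aᵢdᵢ/nᵢ) / Σ(bᵢcᵢ/nᵢ), where nᵢ is the stratum total.
Stratum 1 (Site A): n = 4478; a·d/n = 275·3193/4478 = 196.0864; b·c/n = 697·313/4478 = 48.7184
Stratum 2 (Site B): n = 5560; a·d/n = 2593·1519/5560 = 708.4113; b·c/n = 379·1069/5560 = 72.8689
OR_MH = (196.0864 + 708.4113) / (48.7184 + 72.8689) = 904.4978 / 121.5873 = 7.43908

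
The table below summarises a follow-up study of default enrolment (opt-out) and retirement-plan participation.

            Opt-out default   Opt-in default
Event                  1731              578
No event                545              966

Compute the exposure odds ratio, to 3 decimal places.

5.308

Reading the table with exposure as columns: a = 1731 (Opt-out default, case), b = 545 (Opt-out default, non-case), c = 578 (Opt-in default, case), d = 966.
OR = (a·d)/(b·c) = (1731 × 966) / (545 × 578) = 1672146 / 315010 = 5.30823
The odds of retirement-plan participation are about 5.31 times as high in the opt-out default group.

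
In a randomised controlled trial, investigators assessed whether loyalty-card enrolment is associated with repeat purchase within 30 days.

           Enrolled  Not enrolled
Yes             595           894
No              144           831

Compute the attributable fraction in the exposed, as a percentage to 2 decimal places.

Reading the table with exposure as columns: a = 595 (Enrolled, case), b = 144 (Enrolled, non-case), c = 894 (Not enrolled, case), d = 831.
Risk in exposed = 595/739 = 0.80514; risk in unexposed = 894/1725 = 0.51826.
RR = 0.80514/0.51826 = 1.55355
AR% = (RR − 1)/RR × 100 = (1.55355 − 1)/1.55355 × 100 = 35.6311%

35.63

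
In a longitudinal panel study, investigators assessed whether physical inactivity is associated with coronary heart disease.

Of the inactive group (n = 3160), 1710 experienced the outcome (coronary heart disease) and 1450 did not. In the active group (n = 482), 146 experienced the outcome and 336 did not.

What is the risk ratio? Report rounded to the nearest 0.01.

From the description: a = 1710, b = 1450, c = 146, d = 336.
Risk in exposed = 1710/3160 = 0.54114; risk in unexposed = 146/482 = 0.30290.
RR = 0.54114 / 0.30290 = 1.78650
The risk among the exposed is 1.79 times that among the unexposed.

1.79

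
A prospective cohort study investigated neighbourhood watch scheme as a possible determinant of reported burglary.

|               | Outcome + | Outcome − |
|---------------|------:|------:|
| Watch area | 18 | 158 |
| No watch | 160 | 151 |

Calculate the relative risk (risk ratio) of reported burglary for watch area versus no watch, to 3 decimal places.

Cells: a = 18, b = 158, c = 160, d = 151.
Risk in exposed = 18/176 = 0.10227; risk in unexposed = 160/311 = 0.51447.
RR = 0.10227 / 0.51447 = 0.19879
The risk is 80% lower among the exposed than among the unexposed.

0.199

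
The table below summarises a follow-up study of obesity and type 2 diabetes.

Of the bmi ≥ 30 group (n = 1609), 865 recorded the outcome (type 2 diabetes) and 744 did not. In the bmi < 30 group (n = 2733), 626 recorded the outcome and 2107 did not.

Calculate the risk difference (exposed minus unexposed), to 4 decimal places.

From the description: a = 865, b = 744, c = 626, d = 2107.
Risk in exposed = 865/1609 = 0.537601; risk in unexposed = 626/2733 = 0.229052.
Risk difference = 0.537601 − 0.229052 = 0.308549

0.3085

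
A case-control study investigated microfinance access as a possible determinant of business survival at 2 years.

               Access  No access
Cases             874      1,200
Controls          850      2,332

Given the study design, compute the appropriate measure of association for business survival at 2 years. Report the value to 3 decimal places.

Reading the table with exposure as columns: a = 874 (Access, case), b = 850 (Access, non-case), c = 1200 (No access, case), d = 2332.
This is a case-control study: participants were sampled on outcome status, so risks in the source population cannot be estimated directly — relative risk is not valid here. The odds ratio is the appropriate measure.
OR = (a·d)/(b·c) = (874 × 2332) / (850 × 1200) = 2038168 / 1020000 = 1.99820

1.998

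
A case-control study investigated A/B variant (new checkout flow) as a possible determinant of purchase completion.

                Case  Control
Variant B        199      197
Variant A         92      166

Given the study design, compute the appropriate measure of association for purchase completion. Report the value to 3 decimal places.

Cells: a = 199, b = 197, c = 92, d = 166.
This is a case-control study: participants were sampled on outcome status, so risks in the source population cannot be estimated directly — relative risk is not valid here. The odds ratio is the appropriate measure.
OR = (a·d)/(b·c) = (199 × 166) / (197 × 92) = 33034 / 18124 = 1.82267

1.823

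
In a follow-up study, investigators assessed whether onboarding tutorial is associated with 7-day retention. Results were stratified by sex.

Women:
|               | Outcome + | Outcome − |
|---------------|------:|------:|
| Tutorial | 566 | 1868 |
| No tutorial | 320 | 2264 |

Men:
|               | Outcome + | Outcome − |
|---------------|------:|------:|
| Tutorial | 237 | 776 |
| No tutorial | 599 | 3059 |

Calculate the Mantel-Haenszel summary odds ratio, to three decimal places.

1.878

OR_MH = Σ(aᵢdᵢ/nᵢ) / Σ(bᵢcᵢ/nᵢ), where nᵢ is the stratum total.
Stratum 1 (Women): n = 5018; a·d/n = 566·2264/5018 = 255.3655; b·c/n = 1868·320/5018 = 119.1232
Stratum 2 (Men): n = 4671; a·d/n = 237·3059/4671 = 155.2094; b·c/n = 776·599/4671 = 99.5127
OR_MH = (255.3655 + 155.2094) / (119.1232 + 99.5127) = 410.5749 / 218.6359 = 1.87789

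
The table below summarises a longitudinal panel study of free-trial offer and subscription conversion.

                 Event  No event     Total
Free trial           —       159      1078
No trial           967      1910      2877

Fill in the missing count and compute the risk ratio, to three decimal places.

2.536

The missing cell is in the exposed row: 1078 − 159 = 919.
So a = 919, b = 159, c = 967, d = 1910.
RR = [a/(a+b)] / [c/(c+d)] = (919/1078) / (967/2877) = 0.85250/0.33611 = 2.53636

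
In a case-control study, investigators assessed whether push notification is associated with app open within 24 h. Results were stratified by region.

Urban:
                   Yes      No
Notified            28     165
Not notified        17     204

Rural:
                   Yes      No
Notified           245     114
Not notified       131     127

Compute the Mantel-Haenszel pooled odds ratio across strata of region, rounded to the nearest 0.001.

2.073

OR_MH = Σ(aᵢdᵢ/nᵢ) / Σ(bᵢcᵢ/nᵢ), where nᵢ is the stratum total.
Stratum 1 (Urban): n = 414; a·d/n = 28·204/414 = 13.7971; b·c/n = 165·17/414 = 6.7754
Stratum 2 (Rural): n = 617; a·d/n = 245·127/617 = 50.4295; b·c/n = 114·131/617 = 24.2042
OR_MH = (13.7971 + 50.4295) / (6.7754 + 24.2042) = 64.2266 / 30.9796 = 2.07319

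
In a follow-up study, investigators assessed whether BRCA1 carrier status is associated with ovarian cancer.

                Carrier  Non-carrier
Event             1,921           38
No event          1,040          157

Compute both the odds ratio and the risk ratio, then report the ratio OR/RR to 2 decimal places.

Reading the table with exposure as columns: a = 1921 (Carrier, case), b = 1040 (Carrier, non-case), c = 38 (Non-carrier, case), d = 157.
OR = (1921·157)/(1040·38) = 301597/39520 = 7.63150
Risk in exposed = 1921/2961 = 0.64877; risk in unexposed = 38/195 = 0.19487; RR = 3.32920
OR/RR = 7.63150 / 3.32920 = 2.29229
The outcome is not rare, so the OR lies further from 1 than the RR.

2.29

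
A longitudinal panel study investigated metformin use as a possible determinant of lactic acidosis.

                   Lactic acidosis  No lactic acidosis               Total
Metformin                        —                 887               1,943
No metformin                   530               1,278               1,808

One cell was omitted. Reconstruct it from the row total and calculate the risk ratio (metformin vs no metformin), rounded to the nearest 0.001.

1.854

The missing cell is in the exposed row: 1943 − 887 = 1056.
So a = 1056, b = 887, c = 530, d = 1278.
RR = [a/(a+b)] / [c/(c+d)] = (1056/1943) / (530/1808) = 0.54349/0.29314 = 1.85402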